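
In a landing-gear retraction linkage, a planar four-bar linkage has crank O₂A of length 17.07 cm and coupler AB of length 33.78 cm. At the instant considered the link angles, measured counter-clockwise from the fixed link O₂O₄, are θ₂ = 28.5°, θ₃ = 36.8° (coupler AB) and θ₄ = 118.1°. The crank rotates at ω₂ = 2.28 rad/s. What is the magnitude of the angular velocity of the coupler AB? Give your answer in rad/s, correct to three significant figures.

ω₂ = 2.28 rad/s
Differentiating the loop-closure r₂e^{iθ₂}+r₃e^{iθ₃}=r₁+r₄e^{iθ₄} gives r₂ω₂e^{iθ₂}+r₃ω₃e^{iθ₃}=r₄ω₄e^{iθ₄}.
Eliminating the other unknown: ω₃ = r₂ω₂ sin(θ₄−θ₂) / [r₃ sin(θ₃−θ₄)].
Numerator sine = +0.99998; denominator sine = -0.98849.
Result = 0.1707·2.28·(+0.99998) / (0.3378·(-0.98849)) = -1.1655 rad/s; magnitude 1.1655 rad/s.

1.17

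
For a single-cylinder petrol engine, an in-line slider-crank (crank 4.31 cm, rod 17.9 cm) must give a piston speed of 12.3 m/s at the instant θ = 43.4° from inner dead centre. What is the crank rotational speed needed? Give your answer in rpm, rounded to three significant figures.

3370

For an in-line slider-crank, |v_piston| = rω|sinθ|·[1 + r cosθ/√(L² − r² sin²θ)].
With r = 0.0431 m, L = 0.179 m, θ = 43.4°: the bracketed kinematic factor |dx/dθ| = 0.034867 m.
ω = v/|dx/dθ| = 12.3/0.034867 = 352.77 rad/s.
N = 60ω/(2π) = 3368.7 rpm.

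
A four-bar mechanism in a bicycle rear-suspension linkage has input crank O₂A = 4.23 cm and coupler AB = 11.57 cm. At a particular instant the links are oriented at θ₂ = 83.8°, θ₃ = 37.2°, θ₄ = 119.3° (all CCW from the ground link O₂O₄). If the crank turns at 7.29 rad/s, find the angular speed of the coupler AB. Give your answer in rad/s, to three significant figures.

ω₂ = 7.29 rad/s
Differentiating the loop-closure r₂e^{iθ₂}+r₃e^{iθ₃}=r₁+r₄e^{iθ₄} gives r₂ω₂e^{iθ₂}+r₃ω₃e^{iθ₃}=r₄ω₄e^{iθ₄}.
Eliminating the other unknown: ω₃ = r₂ω₂ sin(θ₄−θ₂) / [r₃ sin(θ₃−θ₄)].
Numerator sine = +0.58070; denominator sine = -0.99051.
Result = 0.0423·7.29·(+0.58070) / (0.1157·(-0.99051)) = -1.5625 rad/s; magnitude 1.5625 rad/s.

1.56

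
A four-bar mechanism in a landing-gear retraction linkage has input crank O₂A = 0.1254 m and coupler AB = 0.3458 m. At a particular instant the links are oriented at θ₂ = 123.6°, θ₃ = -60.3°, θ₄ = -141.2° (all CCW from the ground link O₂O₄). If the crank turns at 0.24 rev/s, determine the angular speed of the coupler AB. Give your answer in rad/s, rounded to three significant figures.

ω₂ = 1.508 rad/s (from 0.24 rev/s).
Differentiating the loop-closure r₂e^{iθ₂}+r₃e^{iθ₃}=r₁+r₄e^{iθ₄} gives r₂ω₂e^{iθ₂}+r₃ω₃e^{iθ₃}=r₄ω₄e^{iθ₄}.
Eliminating the other unknown: ω₃ = r₂ω₂ sin(θ₄−θ₂) / [r₃ sin(θ₃−θ₄)].
Numerator sine = +0.99588; denominator sine = +0.98741.
Result = 0.1254·1.508·(+0.99588) / (0.3458·(+0.98741)) = +0.55154 rad/s; magnitude 0.55154 rad/s.

0.552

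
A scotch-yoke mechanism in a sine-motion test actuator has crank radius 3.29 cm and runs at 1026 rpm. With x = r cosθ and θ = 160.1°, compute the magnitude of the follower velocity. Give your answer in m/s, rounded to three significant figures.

ω = 107.4 rad/s (from 1026 rpm).
x = r cosθ ⇒ ẋ = −rω sinθ.
|v| = rω|sinθ| = 0.0329·107.4·|sin 160.1°| = 1.2032 m/s.

1.20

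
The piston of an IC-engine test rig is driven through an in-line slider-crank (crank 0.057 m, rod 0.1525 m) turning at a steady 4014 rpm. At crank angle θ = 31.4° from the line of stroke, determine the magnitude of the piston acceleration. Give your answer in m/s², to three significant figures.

10500

ω = 2π·4014/60 = 420.3 rad/s
x(θ) = r cosθ + √(L² − r² sin²θ); with ω constant, a = ω²·d²x/dθ².
d²x/dθ² = −r cosθ − r²(cos2θ)/√u − r⁴ sin²2θ/(4u^{3/2}),  u = L² − r² sin²θ = 0.0223743 m².
Substituting r = 0.057 m, L = 0.1525 m, θ = 31.4°: d²x/dθ² = -0.059205 m.
a = ω²·d²x/dθ² = (420.3)²·(-0.059205) = -10461 m/s²;  |a| = 10461 m/s².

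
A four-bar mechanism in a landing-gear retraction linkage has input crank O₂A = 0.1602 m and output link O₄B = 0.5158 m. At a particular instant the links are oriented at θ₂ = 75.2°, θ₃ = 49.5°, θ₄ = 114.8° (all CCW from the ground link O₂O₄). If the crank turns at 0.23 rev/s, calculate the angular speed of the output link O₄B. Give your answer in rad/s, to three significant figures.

ω₂ = 1.445 rad/s (from 0.23 rev/s).
Differentiating the loop-closure r₂e^{iθ₂}+r₃e^{iθ₃}=r₁+r₄e^{iθ₄} gives r₂ω₂e^{iθ₂}+r₃ω₃e^{iθ₃}=r₄ω₄e^{iθ₄}.
Eliminating the other unknown: ω₄ = r₂ω₂ sin(θ₂−θ₃) / [r₄ sin(θ₄−θ₃)].
Numerator sine = +0.43366; denominator sine = +0.90851.
Result = 0.1602·1.445·(+0.43366) / (0.5158·(+0.90851)) = +0.21424 rad/s; magnitude 0.21424 rad/s.

0.214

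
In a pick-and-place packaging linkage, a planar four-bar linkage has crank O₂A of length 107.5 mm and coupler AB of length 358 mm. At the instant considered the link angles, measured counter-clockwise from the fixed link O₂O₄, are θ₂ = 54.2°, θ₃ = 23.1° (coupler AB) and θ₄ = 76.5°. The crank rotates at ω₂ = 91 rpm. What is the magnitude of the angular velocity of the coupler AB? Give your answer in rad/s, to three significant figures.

ω₂ = 9.529 rad/s (from 91 rpm).
Differentiating the loop-closure r₂e^{iθ₂}+r₃e^{iθ₃}=r₁+r₄e^{iθ₄} gives r₂ω₂e^{iθ₂}+r₃ω₃e^{iθ₃}=r₄ω₄e^{iθ₄}.
Eliminating the other unknown: ω₃ = r₂ω₂ sin(θ₄−θ₂) / [r₃ sin(θ₃−θ₄)].
Numerator sine = +0.37946; denominator sine = -0.80282.
Result = 0.1075·9.529·(+0.37946) / (0.358·(-0.80282)) = -1.3525 rad/s; magnitude 1.3525 rad/s.

1.35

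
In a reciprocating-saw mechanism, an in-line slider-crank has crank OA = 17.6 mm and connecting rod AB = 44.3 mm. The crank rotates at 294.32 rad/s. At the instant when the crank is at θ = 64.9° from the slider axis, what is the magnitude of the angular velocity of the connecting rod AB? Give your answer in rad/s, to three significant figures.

ω = 294.3 rad/s
The rod makes angle φ with the slider axis where L sinφ = r sinθ; differentiating, L cosφ·φ̇ = r ω cosθ.
L cosφ = √(L² − r² sin²θ) = 0.041334 m.
|ω_rod| = r ω |cosθ| / √(L² − r² sin²θ) = 0.0176·294.3·0.42420/0.041334 = 53.162 rad/s.

53.2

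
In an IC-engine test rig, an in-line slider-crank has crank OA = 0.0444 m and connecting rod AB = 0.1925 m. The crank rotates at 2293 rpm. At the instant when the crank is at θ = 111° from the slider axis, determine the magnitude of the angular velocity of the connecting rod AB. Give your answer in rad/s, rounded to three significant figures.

20.3

ω = 240.1 rad/s (converted from 2293 rpm).
The rod makes angle φ with the slider axis where L sinφ = r sinθ; differentiating, L cosφ·φ̇ = r ω cosθ.
L cosφ = √(L² − r² sin²θ) = 0.18798 m.
|ω_rod| = r ω |cosθ| / √(L² − r² sin²θ) = 0.0444·240.1·0.35837/0.18798 = 20.325 rad/s.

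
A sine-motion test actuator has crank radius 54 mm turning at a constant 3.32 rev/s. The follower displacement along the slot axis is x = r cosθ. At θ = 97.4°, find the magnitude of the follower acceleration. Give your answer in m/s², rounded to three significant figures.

3.03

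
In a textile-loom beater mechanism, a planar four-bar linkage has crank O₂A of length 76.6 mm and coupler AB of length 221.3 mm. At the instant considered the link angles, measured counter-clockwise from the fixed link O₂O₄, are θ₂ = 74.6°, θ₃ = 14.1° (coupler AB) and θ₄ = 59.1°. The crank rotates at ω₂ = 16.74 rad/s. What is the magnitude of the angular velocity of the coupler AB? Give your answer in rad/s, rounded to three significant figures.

2.19

ω₂ = 16.74 rad/s
Differentiating the loop-closure r₂e^{iθ₂}+r₃e^{iθ₃}=r₁+r₄e^{iθ₄} gives r₂ω₂e^{iθ₂}+r₃ω₃e^{iθ₃}=r₄ω₄e^{iθ₄}.
Eliminating the other unknown: ω₃ = r₂ω₂ sin(θ₄−θ₂) / [r₃ sin(θ₃−θ₄)].
Numerator sine = -0.26724; denominator sine = -0.70711.
Result = 0.0766·16.74·(-0.26724) / (0.2213·(-0.70711)) = +2.1899 rad/s; magnitude 2.1899 rad/s.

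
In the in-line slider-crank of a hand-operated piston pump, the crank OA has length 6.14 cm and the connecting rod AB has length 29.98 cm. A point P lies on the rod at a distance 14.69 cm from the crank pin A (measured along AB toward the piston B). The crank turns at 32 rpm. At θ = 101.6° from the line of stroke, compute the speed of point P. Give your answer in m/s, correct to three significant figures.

0.199

ω = 3.351 rad/s.  Crank-pin speed |V_A| = rω = 0.20575 m/s, perpendicular to OA.
Rod angle: sinφ = −(r/L) sinθ ⇒ φ = -11.573°; ω_rod = −rω cosθ/√(L²−r²sin²θ) = +0.14086 rad/s.
V_P = V_A + ω_rod × AP, with AP = 0.1469 m along the rod.
Components: V_Px = −rω sinθ − a·ω_rod·sinφ = -0.1974 m/s;  V_Py = rω cosθ + a·ω_rod·cosφ = -0.0211 m/s.
|V_P| = √(V_Px² + V_Py²) = 0.19852 m/s.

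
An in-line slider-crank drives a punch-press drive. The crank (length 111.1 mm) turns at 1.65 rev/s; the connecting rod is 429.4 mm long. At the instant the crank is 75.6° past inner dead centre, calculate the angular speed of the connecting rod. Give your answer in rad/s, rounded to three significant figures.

0.689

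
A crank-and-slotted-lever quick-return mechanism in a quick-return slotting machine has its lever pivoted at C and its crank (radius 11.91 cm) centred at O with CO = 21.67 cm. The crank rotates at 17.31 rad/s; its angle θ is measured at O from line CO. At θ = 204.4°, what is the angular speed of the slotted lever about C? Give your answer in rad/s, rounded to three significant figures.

11.4

ω = 17.31 rad/s
Crank pin A relative to C: A = (d + r cosθ, r sinθ); lever angle φ = atan2(r sinθ, d + r cosθ).
Differentiating tanφ: φ̇ = rω(d cosθ + r)/(d² + r² + 2dr cosθ).
d² + r² + 2dr cosθ = |CA|² = 0.0141361 m²;  d cosθ + r = -0.078245 m.
|ω_lever| = |0.1191·17.31·-0.078245| / 0.0141361 = 11.411 rad/s.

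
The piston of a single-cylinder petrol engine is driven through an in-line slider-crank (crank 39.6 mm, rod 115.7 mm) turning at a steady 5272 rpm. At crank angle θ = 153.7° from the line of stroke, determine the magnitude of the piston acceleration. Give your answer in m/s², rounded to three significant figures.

ω = 2π·5272/60 = 552.1 rad/s
x(θ) = r cosθ + √(L² − r² sin²θ); with ω constant, a = ω²·d²x/dθ².
d²x/dθ² = −r cosθ − r²(cos2θ)/√u − r⁴ sin²2θ/(4u^{3/2}),  u = L² − r² sin²θ = 0.0130786 m².
Substituting r = 0.0396 m, L = 0.1157 m, θ = 153.7°: d²x/dθ² = +0.026913 m.
a = ω²·d²x/dθ² = (552.1)²·(+0.026913) = +8202.9 m/s²;  |a| = 8202.9 m/s².

8200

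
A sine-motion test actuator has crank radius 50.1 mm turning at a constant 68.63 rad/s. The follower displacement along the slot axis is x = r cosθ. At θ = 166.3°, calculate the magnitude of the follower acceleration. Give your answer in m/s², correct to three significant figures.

ω = 68.63 rad/s
x = r cosθ ⇒ ẍ = −rω² cosθ (ω constant).
|a| = rω²|cosθ| = 0.0501·(68.63)²·|cos 166.3°| = 229.26 m/s².

229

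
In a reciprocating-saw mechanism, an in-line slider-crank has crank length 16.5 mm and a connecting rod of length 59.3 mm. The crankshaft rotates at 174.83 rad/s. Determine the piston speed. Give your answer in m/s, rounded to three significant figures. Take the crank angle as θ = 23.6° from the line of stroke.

1.45

ω = 174.8 rad/s
For an in-line slider-crank, x = r cosθ + √(L² − r² sin²θ), so v = −rω sinθ·[1 + r cosθ/√(L² − r² sin²θ)].
With r = 0.0165 m, L = 0.0593 m, θ = 23.6°: √(L² − r² sin²θ) = 0.058931 m.
v = −0.0165·174.8·0.40035·[1 + 0.0165·0.91636/0.058931] = -1.4512 m/s.
|v| = 1.4512 m/s.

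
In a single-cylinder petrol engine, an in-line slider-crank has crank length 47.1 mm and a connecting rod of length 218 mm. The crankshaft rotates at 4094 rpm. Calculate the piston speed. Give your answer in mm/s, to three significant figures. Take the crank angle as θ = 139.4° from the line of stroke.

11000

ω = 2π·4094/60 = 428.7 rad/s
For an in-line slider-crank, x = r cosθ + √(L² − r² sin²θ), so v = −rω sinθ·[1 + r cosθ/√(L² − r² sin²θ)].
With r = 0.0471 m, L = 0.218 m, θ = 139.4°: √(L² − r² sin²θ) = 0.21583 m.
v = −0.0471·428.7·0.65077·[1 + 0.0471·-0.75927/0.21583] = -10.964 m/s.
|v| = 10.964 m/s = 10964 mm/s.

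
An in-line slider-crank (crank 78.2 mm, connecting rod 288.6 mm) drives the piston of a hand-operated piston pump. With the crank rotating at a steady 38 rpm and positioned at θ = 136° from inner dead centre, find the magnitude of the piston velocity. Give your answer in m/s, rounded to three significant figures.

ω = 2π·38/60 = 3.979 rad/s
For an in-line slider-crank, x = r cosθ + √(L² − r² sin²θ), so v = −rω sinθ·[1 + r cosθ/√(L² − r² sin²θ)].
With r = 0.0782 m, L = 0.2886 m, θ = 136°: √(L² − r² sin²θ) = 0.28344 m.
v = −0.0782·3.979·0.69466·[1 + 0.0782·-0.71934/0.28344] = -0.17327 m/s.
|v| = 0.17327 m/s.

0.173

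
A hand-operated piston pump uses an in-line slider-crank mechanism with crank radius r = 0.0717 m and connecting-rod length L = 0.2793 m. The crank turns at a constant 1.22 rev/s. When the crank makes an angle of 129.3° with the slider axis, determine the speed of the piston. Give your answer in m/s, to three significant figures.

ω = 2π·1.22 = 7.665 rad/s
For an in-line slider-crank, x = r cosθ + √(L² − r² sin²θ), so v = −rω sinθ·[1 + r cosθ/√(L² − r² sin²θ)].
With r = 0.0717 m, L = 0.2793 m, θ = 129.3°: √(L² − r² sin²θ) = 0.27373 m.
v = −0.0717·7.665·0.77384·[1 + 0.0717·-0.63338/0.27373] = -0.35475 m/s.
|v| = 0.35475 m/s.

0.355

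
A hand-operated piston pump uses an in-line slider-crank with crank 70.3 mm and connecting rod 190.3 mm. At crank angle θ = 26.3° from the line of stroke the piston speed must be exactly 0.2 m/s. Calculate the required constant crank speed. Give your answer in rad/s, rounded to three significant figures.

4.81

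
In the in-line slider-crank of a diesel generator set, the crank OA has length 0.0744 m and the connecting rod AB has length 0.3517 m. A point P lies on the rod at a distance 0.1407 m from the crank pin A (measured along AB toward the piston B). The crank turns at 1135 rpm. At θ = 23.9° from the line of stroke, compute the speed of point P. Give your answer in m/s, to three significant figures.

6.20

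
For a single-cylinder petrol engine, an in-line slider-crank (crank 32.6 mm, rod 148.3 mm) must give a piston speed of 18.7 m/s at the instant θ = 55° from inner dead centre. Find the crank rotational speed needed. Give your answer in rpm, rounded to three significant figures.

5930

For an in-line slider-crank, |v_piston| = rω|sinθ|·[1 + r cosθ/√(L² − r² sin²θ)].
With r = 0.0326 m, L = 0.1483 m, θ = 55°: the bracketed kinematic factor |dx/dθ| = 0.030127 m.
ω = v/|dx/dθ| = 18.7/0.030127 = 620.7 rad/s.
N = 60ω/(2π) = 5927.2 rpm.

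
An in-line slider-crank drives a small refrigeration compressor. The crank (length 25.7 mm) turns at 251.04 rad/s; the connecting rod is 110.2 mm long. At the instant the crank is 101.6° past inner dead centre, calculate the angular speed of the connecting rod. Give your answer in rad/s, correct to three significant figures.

ω = 251 rad/s
The rod makes angle φ with the slider axis where L sinφ = r sinθ; differentiating, L cosφ·φ̇ = r ω cosθ.
L cosφ = √(L² − r² sin²θ) = 0.10729 m.
|ω_rod| = r ω |cosθ| / √(L² − r² sin²θ) = 0.0257·251·0.20108/0.10729 = 12.092 rad/s.

12.1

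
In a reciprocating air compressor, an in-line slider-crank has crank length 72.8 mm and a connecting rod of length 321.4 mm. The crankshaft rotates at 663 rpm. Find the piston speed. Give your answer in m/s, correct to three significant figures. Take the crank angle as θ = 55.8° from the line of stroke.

ω = 2π·663/60 = 69.43 rad/s
For an in-line slider-crank, x = r cosθ + √(L² − r² sin²θ), so v = −rω sinθ·[1 + r cosθ/√(L² − r² sin²θ)].
With r = 0.0728 m, L = 0.3214 m, θ = 55.8°: √(L² − r² sin²θ) = 0.31571 m.
v = −0.0728·69.43·0.82708·[1 + 0.0728·0.56208/0.31571] = -4.7223 m/s.
|v| = 4.7223 m/s.

4.72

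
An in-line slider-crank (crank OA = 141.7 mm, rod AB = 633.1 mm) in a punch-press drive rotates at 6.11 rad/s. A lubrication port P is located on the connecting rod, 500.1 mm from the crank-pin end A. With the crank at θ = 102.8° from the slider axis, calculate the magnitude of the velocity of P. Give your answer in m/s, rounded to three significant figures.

0.811

ω = 6.11 rad/s.  Crank-pin speed |V_A| = rω = 0.86579 m/s, perpendicular to OA.
Rod angle: sinφ = −(r/L) sinθ ⇒ φ = -12.607°; ω_rod = −rω cosθ/√(L²−r²sin²θ) = +0.31046 rad/s.
V_P = V_A + ω_rod × AP, with AP = 0.5001 m along the rod.
Components: V_Px = −rω sinθ − a·ω_rod·sinφ = -0.81038 m/s;  V_Py = rω cosθ + a·ω_rod·cosφ = -0.040296 m/s.
|V_P| = √(V_Px² + V_Py²) = 0.81139 m/s.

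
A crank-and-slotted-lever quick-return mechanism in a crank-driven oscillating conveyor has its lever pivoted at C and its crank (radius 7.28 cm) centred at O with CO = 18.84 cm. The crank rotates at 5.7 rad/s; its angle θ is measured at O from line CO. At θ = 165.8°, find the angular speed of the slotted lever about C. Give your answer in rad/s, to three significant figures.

ω = 5.7 rad/s
Crank pin A relative to C: A = (d + r cosθ, r sinθ); lever angle φ = atan2(r sinθ, d + r cosθ).
Differentiating tanφ: φ̇ = rω(d cosθ + r)/(d² + r² + 2dr cosθ).
d² + r² + 2dr cosθ = |CA|² = 0.0142015 m²;  d cosθ + r = -0.10984 m.
|ω_lever| = |0.0728·5.7·-0.10984| / 0.0142015 = 3.2096 rad/s.

3.21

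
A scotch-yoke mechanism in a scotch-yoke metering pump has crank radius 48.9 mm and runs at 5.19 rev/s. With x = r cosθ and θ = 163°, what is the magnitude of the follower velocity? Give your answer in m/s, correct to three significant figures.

ω = 32.61 rad/s (from 5.19 rev/s).
x = r cosθ ⇒ ẋ = −rω sinθ.
|v| = rω|sinθ| = 0.0489·32.61·|sin 163°| = 0.46622 m/s.

0.466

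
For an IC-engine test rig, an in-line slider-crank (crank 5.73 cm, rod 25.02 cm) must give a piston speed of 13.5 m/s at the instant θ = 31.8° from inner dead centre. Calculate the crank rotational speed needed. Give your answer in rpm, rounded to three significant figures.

3570

For an in-line slider-crank, |v_piston| = rω|sinθ|·[1 + r cosθ/√(L² − r² sin²θ)].
With r = 0.0573 m, L = 0.2502 m, θ = 31.8°: the bracketed kinematic factor |dx/dθ| = 0.036115 m.
ω = v/|dx/dθ| = 13.5/0.036115 = 373.81 rad/s.
N = 60ω/(2π) = 3569.6 rpm.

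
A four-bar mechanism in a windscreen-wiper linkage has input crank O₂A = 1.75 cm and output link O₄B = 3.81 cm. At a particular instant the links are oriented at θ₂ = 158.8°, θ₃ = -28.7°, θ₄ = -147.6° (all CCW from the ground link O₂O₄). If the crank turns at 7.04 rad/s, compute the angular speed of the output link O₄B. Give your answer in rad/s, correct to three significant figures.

ω₂ = 7.04 rad/s
Differentiating the loop-closure r₂e^{iθ₂}+r₃e^{iθ₃}=r₁+r₄e^{iθ₄} gives r₂ω₂e^{iθ₂}+r₃ω₃e^{iθ₃}=r₄ω₄e^{iθ₄}.
Eliminating the other unknown: ω₄ = r₂ω₂ sin(θ₂−θ₃) / [r₄ sin(θ₄−θ₃)].
Numerator sine = -0.13053; denominator sine = -0.87546.
Result = 0.0175·7.04·(-0.13053) / (0.0381·(-0.87546)) = +0.48211 rad/s; magnitude 0.48211 rad/s.

0.482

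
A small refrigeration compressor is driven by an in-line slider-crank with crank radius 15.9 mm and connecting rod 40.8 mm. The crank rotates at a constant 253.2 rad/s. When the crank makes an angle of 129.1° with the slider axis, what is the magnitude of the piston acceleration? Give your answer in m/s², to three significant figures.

ω = 253.2 rad/s
x(θ) = r cosθ + √(L² − r² sin²θ); with ω constant, a = ω²·d²x/dθ².
d²x/dθ² = −r cosθ − r²(cos2θ)/√u − r⁴ sin²2θ/(4u^{3/2}),  u = L² − r² sin²θ = 0.00151239 m².
Substituting r = 0.0159 m, L = 0.0408 m, θ = 129.1°: d²x/dθ² = +0.011097 m.
a = ω²·d²x/dθ² = (253.2)²·(+0.011097) = +711.42 m/s²;  |a| = 711.42 m/s².

711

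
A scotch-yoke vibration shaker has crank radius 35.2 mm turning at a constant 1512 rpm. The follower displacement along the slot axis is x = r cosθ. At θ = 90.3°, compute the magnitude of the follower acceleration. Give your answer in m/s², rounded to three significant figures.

ω = 158.3 rad/s (from 1512 rpm).
x = r cosθ ⇒ ẍ = −rω² cosθ (ω constant).
|a| = rω²|cosθ| = 0.0352·(158.3)²·|cos 90.3°| = 4.6206 m/s².

4.62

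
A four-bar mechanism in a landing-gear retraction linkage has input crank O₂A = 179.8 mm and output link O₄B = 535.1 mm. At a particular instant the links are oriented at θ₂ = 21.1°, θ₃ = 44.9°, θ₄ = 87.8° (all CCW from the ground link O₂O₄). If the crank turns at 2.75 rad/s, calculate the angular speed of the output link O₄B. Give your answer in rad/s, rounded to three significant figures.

ω₂ = 2.75 rad/s
Differentiating the loop-closure r₂e^{iθ₂}+r₃e^{iθ₃}=r₁+r₄e^{iθ₄} gives r₂ω₂e^{iθ₂}+r₃ω₃e^{iθ₃}=r₄ω₄e^{iθ₄}.
Eliminating the other unknown: ω₄ = r₂ω₂ sin(θ₂−θ₃) / [r₄ sin(θ₄−θ₃)].
Numerator sine = -0.40355; denominator sine = +0.68072.
Result = 0.1798·2.75·(-0.40355) / (0.5351·(+0.68072)) = -0.54779 rad/s; magnitude 0.54779 rad/s.

0.548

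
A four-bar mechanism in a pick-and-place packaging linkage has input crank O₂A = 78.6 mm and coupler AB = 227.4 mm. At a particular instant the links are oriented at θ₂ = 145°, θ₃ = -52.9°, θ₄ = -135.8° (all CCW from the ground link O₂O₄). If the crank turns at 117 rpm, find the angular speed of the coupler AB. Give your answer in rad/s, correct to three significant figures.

4.19

ω₂ = 12.25 rad/s (from 117 rpm).
Differentiating the loop-closure r₂e^{iθ₂}+r₃e^{iθ₃}=r₁+r₄e^{iθ₄} gives r₂ω₂e^{iθ₂}+r₃ω₃e^{iθ₃}=r₄ω₄e^{iθ₄}.
Eliminating the other unknown: ω₃ = r₂ω₂ sin(θ₄−θ₂) / [r₃ sin(θ₃−θ₄)].
Numerator sine = +0.98229; denominator sine = +0.99233.
Result = 0.0786·12.25·(+0.98229) / (0.2274·(+0.99233)) = +4.1921 rad/s; magnitude 4.1921 rad/s.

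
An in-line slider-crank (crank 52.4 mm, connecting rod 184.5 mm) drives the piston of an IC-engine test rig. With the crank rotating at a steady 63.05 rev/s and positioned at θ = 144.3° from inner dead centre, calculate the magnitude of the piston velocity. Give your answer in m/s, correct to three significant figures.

ω = 2π·63.1 = 396.2 rad/s
For an in-line slider-crank, x = r cosθ + √(L² − r² sin²θ), so v = −rω sinθ·[1 + r cosθ/√(L² − r² sin²θ)].
With r = 0.0524 m, L = 0.1845 m, θ = 144.3°: √(L² − r² sin²θ) = 0.18195 m.
v = −0.0524·396.2·0.58354·[1 + 0.0524·-0.81208/0.18195] = -9.2804 m/s.
|v| = 9.2804 m/s.

9.28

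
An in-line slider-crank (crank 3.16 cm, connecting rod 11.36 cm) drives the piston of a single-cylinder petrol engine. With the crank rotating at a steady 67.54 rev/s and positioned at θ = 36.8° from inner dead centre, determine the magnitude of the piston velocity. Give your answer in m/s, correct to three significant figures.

9.85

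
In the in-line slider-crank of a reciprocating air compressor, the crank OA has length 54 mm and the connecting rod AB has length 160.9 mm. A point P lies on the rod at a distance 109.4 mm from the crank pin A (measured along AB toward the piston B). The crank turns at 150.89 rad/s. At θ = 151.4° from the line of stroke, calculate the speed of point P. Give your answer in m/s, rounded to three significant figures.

3.86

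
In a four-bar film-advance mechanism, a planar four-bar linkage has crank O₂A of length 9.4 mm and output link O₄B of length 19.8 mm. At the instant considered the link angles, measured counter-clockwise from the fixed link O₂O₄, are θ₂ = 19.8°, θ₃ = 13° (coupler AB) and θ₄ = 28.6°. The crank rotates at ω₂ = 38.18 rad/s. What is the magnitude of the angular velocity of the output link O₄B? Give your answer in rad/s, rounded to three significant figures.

7.98

ω₂ = 38.18 rad/s
Differentiating the loop-closure r₂e^{iθ₂}+r₃e^{iθ₃}=r₁+r₄e^{iθ₄} gives r₂ω₂e^{iθ₂}+r₃ω₃e^{iθ₃}=r₄ω₄e^{iθ₄}.
Eliminating the other unknown: ω₄ = r₂ω₂ sin(θ₂−θ₃) / [r₄ sin(θ₄−θ₃)].
Numerator sine = +0.11840; denominator sine = +0.26892.
Result = 0.0094·38.18·(+0.11840) / (0.0198·(+0.26892)) = +7.9807 rad/s; magnitude 7.9807 rad/s.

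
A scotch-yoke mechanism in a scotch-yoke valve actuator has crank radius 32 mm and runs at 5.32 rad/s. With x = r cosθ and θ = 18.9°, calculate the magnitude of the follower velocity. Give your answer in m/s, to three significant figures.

ω = 5.32 rad/s
x = r cosθ ⇒ ẋ = −rω sinθ.
|v| = rω|sinθ| = 0.032·5.32·|sin 18.9°| = 0.055144 m/s.

0.0551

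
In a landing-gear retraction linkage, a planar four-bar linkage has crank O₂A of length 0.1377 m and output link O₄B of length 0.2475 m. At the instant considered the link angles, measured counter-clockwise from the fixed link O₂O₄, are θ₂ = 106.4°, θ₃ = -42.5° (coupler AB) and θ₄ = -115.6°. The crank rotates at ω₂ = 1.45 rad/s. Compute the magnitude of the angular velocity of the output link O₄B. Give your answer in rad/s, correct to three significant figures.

0.436

ω₂ = 1.45 rad/s
Differentiating the loop-closure r₂e^{iθ₂}+r₃e^{iθ₃}=r₁+r₄e^{iθ₄} gives r₂ω₂e^{iθ₂}+r₃ω₃e^{iθ₃}=r₄ω₄e^{iθ₄}.
Eliminating the other unknown: ω₄ = r₂ω₂ sin(θ₂−θ₃) / [r₄ sin(θ₄−θ₃)].
Numerator sine = +0.51653; denominator sine = -0.95681.
Result = 0.1377·1.45·(+0.51653) / (0.2475·(-0.95681)) = -0.43551 rad/s; magnitude 0.43551 rad/s.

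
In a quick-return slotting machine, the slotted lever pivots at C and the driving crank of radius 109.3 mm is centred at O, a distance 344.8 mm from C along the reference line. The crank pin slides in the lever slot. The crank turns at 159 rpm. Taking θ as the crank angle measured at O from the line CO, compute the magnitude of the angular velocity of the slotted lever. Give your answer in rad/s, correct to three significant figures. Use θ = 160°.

6.51

ω = 16.65 rad/s (from 159 rpm).
Crank pin A relative to C: A = (d + r cosθ, r sinθ); lever angle φ = atan2(r sinθ, d + r cosθ).
Differentiating tanφ: φ̇ = rω(d cosθ + r)/(d² + r² + 2dr cosθ).
d² + r² + 2dr cosθ = |CA|² = 0.0600058 m²;  d cosθ + r = -0.21471 m.
|ω_lever| = |0.1093·16.65·-0.21471| / 0.0600058 = 6.5117 rad/s.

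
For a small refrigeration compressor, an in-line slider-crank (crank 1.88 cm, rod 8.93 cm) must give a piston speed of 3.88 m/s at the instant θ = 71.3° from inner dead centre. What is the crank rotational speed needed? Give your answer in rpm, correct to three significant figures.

1950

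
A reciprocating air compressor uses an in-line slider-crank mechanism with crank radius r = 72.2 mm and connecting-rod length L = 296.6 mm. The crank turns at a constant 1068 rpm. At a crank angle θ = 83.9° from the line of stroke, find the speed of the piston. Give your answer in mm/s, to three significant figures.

ω = 2π·1068/60 = 111.8 rad/s
For an in-line slider-crank, x = r cosθ + √(L² − r² sin²θ), so v = −rω sinθ·[1 + r cosθ/√(L² − r² sin²θ)].
With r = 0.0722 m, L = 0.2966 m, θ = 83.9°: √(L² − r² sin²θ) = 0.28778 m.
v = −0.0722·111.8·0.99434·[1 + 0.0722·0.10626/0.28778] = -8.2432 m/s.
|v| = 8.2432 m/s = 8243.2 mm/s.

8240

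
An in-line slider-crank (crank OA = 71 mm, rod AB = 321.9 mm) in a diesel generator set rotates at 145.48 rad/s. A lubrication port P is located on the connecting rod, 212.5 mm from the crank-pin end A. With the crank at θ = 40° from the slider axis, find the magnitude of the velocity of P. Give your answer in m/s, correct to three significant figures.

ω = 145.5 rad/s.  Crank-pin speed |V_A| = rω = 10.329 m/s, perpendicular to OA.
Rod angle: sinφ = −(r/L) sinθ ⇒ φ = -8.151°; ω_rod = −rω cosθ/√(L²−r²sin²θ) = -24.832 rad/s.
V_P = V_A + ω_rod × AP, with AP = 0.2125 m along the rod.
Components: V_Px = −rω sinθ − a·ω_rod·sinφ = -7.3875 m/s;  V_Py = rω cosθ + a·ω_rod·cosφ = +2.6891 m/s.
|V_P| = √(V_Px² + V_Py²) = 7.8617 m/s.

7.86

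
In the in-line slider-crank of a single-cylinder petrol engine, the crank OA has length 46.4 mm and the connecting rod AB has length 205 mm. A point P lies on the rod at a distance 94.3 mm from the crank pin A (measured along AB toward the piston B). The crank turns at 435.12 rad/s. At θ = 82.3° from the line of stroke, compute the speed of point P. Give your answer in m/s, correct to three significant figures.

ω = 435.1 rad/s.  Crank-pin speed |V_A| = rω = 20.19 m/s, perpendicular to OA.
Rod angle: sinφ = −(r/L) sinθ ⇒ φ = -12.962°; ω_rod = −rω cosθ/√(L²−r²sin²θ) = -13.541 rad/s.
V_P = V_A + ω_rod × AP, with AP = 0.0943 m along the rod.
Components: V_Px = −rω sinθ − a·ω_rod·sinφ = -20.294 m/s;  V_Py = rω cosθ + a·ω_rod·cosφ = +1.4608 m/s.
|V_P| = √(V_Px² + V_Py²) = 20.346 m/s.

20.3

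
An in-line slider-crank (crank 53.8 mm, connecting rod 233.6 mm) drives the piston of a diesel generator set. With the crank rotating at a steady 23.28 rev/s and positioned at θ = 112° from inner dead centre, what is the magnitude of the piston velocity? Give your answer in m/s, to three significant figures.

6.65

ω = 2π·23.3 = 146.3 rad/s
For an in-line slider-crank, x = r cosθ + √(L² − r² sin²θ), so v = −rω sinθ·[1 + r cosθ/√(L² − r² sin²θ)].
With r = 0.0538 m, L = 0.2336 m, θ = 112°: √(L² − r² sin²θ) = 0.22821 m.
v = −0.0538·146.3·0.92718·[1 + 0.0538·-0.37461/0.22821] = -6.6521 m/s.
|v| = 6.6521 m/s.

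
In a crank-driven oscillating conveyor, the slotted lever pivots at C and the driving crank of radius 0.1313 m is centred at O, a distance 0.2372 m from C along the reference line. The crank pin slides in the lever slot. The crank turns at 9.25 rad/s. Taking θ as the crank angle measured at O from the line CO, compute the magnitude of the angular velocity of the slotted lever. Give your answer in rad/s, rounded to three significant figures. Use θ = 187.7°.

10.7

ω = 9.25 rad/s
Crank pin A relative to C: A = (d + r cosθ, r sinθ); lever angle φ = atan2(r sinθ, d + r cosθ).
Differentiating tanφ: φ̇ = rω(d cosθ + r)/(d² + r² + 2dr cosθ).
d² + r² + 2dr cosθ = |CA|² = 0.0117765 m²;  d cosθ + r = -0.10376 m.
|ω_lever| = |0.1313·9.25·-0.10376| / 0.0117765 = 10.701 rad/s.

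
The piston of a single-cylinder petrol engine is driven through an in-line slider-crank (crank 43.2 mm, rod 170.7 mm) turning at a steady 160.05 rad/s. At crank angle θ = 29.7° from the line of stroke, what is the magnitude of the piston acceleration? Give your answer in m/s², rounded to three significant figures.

ω = 160.1 rad/s
x(θ) = r cosθ + √(L² − r² sin²θ); with ω constant, a = ω²·d²x/dθ².
d²x/dθ² = −r cosθ − r²(cos2θ)/√u − r⁴ sin²2θ/(4u^{3/2}),  u = L² − r² sin²θ = 0.0286804 m².
Substituting r = 0.0432 m, L = 0.1707 m, θ = 29.7°: d²x/dθ² = -0.043267 m.
a = ω²·d²x/dθ² = (160.1)²·(-0.043267) = -1108.3 m/s²;  |a| = 1108.3 m/s².

1110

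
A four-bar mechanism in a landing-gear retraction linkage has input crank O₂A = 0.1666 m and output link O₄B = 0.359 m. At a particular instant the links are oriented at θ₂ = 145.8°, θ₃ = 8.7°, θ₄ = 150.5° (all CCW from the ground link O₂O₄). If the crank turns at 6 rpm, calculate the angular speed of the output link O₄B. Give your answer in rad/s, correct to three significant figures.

0.321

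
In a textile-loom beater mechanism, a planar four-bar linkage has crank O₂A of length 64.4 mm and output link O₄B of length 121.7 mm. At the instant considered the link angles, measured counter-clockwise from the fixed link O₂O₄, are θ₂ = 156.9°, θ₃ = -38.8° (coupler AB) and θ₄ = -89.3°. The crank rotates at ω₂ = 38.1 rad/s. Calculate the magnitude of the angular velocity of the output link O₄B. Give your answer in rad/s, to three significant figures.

7.07

ω₂ = 38.1 rad/s
Differentiating the loop-closure r₂e^{iθ₂}+r₃e^{iθ₃}=r₁+r₄e^{iθ₄} gives r₂ω₂e^{iθ₂}+r₃ω₃e^{iθ₃}=r₄ω₄e^{iθ₄}.
Eliminating the other unknown: ω₄ = r₂ω₂ sin(θ₂−θ₃) / [r₄ sin(θ₄−θ₃)].
Numerator sine = -0.27060; denominator sine = -0.77162.
Result = 0.0644·38.1·(-0.27060) / (0.1217·(-0.77162)) = +7.0704 rad/s; magnitude 7.0704 rad/s.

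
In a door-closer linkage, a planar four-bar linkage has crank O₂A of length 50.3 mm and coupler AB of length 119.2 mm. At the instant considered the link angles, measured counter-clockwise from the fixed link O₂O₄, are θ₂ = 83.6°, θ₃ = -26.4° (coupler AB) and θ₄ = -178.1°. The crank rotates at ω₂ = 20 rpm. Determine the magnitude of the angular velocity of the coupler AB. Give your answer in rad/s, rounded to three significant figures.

ω₂ = 2.094 rad/s (from 20 rpm).
Differentiating the loop-closure r₂e^{iθ₂}+r₃e^{iθ₃}=r₁+r₄e^{iθ₄} gives r₂ω₂e^{iθ₂}+r₃ω₃e^{iθ₃}=r₄ω₄e^{iθ₄}.
Eliminating the other unknown: ω₃ = r₂ω₂ sin(θ₄−θ₂) / [r₃ sin(θ₃−θ₄)].
Numerator sine = +0.98953; denominator sine = +0.47409.
Result = 0.0503·2.094·(+0.98953) / (0.1192·(+0.47409)) = +1.8447 rad/s; magnitude 1.8447 rad/s.

1.84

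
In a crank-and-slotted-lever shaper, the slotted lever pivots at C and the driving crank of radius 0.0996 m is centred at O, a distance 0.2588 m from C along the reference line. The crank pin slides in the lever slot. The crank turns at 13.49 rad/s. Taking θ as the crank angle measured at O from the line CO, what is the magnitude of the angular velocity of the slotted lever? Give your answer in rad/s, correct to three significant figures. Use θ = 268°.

ω = 13.49 rad/s
Crank pin A relative to C: A = (d + r cosθ, r sinθ); lever angle φ = atan2(r sinθ, d + r cosθ).
Differentiating tanφ: φ̇ = rω(d cosθ + r)/(d² + r² + 2dr cosθ).
d² + r² + 2dr cosθ = |CA|² = 0.0750984 m²;  d cosθ + r = +0.090568 m.
|ω_lever| = |0.0996·13.49·+0.090568| / 0.0750984 = 1.6204 rad/s.

1.62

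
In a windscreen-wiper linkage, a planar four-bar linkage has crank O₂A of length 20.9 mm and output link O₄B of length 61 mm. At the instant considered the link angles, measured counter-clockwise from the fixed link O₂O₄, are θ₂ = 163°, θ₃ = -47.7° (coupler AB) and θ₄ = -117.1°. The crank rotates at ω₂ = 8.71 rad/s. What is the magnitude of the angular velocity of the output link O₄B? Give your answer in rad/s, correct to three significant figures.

1.63

ω₂ = 8.71 rad/s
Differentiating the loop-closure r₂e^{iθ₂}+r₃e^{iθ₃}=r₁+r₄e^{iθ₄} gives r₂ω₂e^{iθ₂}+r₃ω₃e^{iθ₃}=r₄ω₄e^{iθ₄}.
Eliminating the other unknown: ω₄ = r₂ω₂ sin(θ₂−θ₃) / [r₄ sin(θ₄−θ₃)].
Numerator sine = -0.51054; denominator sine = -0.93606.
Result = 0.0209·8.71·(-0.51054) / (0.061·(-0.93606)) = +1.6277 rad/s; magnitude 1.6277 rad/s.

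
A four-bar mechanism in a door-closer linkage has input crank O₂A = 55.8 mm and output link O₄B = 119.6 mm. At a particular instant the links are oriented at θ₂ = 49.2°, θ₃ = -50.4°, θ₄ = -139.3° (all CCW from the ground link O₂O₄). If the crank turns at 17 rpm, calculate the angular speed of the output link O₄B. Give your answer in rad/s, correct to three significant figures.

0.819

ω₂ = 1.78 rad/s (from 17 rpm).
Differentiating the loop-closure r₂e^{iθ₂}+r₃e^{iθ₃}=r₁+r₄e^{iθ₄} gives r₂ω₂e^{iθ₂}+r₃ω₃e^{iθ₃}=r₄ω₄e^{iθ₄}.
Eliminating the other unknown: ω₄ = r₂ω₂ sin(θ₂−θ₃) / [r₄ sin(θ₄−θ₃)].
Numerator sine = +0.98600; denominator sine = -0.99982.
Result = 0.0558·1.78·(+0.98600) / (0.1196·(-0.99982)) = -0.8191 rad/s; magnitude 0.8191 rad/s.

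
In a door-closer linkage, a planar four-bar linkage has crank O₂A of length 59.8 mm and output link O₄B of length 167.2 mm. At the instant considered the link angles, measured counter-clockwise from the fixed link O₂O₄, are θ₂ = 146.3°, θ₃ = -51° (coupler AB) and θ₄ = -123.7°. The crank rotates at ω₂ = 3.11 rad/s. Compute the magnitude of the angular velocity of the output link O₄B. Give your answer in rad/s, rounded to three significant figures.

ω₂ = 3.11 rad/s
Differentiating the loop-closure r₂e^{iθ₂}+r₃e^{iθ₃}=r₁+r₄e^{iθ₄} gives r₂ω₂e^{iθ₂}+r₃ω₃e^{iθ₃}=r₄ω₄e^{iθ₄}.
Eliminating the other unknown: ω₄ = r₂ω₂ sin(θ₂−θ₃) / [r₄ sin(θ₄−θ₃)].
Numerator sine = -0.29737; denominator sine = -0.95476.
Result = 0.0598·3.11·(-0.29737) / (0.1672·(-0.95476)) = +0.34645 rad/s; magnitude 0.34645 rad/s.

0.346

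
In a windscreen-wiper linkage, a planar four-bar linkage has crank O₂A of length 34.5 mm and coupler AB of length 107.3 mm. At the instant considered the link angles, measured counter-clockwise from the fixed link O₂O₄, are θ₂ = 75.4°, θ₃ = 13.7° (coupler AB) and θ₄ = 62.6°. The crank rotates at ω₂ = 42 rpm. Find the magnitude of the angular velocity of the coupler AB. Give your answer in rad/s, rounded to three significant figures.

0.416

ω₂ = 4.398 rad/s (from 42 rpm).
Differentiating the loop-closure r₂e^{iθ₂}+r₃e^{iθ₃}=r₁+r₄e^{iθ₄} gives r₂ω₂e^{iθ₂}+r₃ω₃e^{iθ₃}=r₄ω₄e^{iθ₄}.
Eliminating the other unknown: ω₃ = r₂ω₂ sin(θ₄−θ₂) / [r₃ sin(θ₃−θ₄)].
Numerator sine = -0.22155; denominator sine = -0.75356.
Result = 0.0345·4.398·(-0.22155) / (0.1073·(-0.75356)) = +0.41576 rad/s; magnitude 0.41576 rad/s.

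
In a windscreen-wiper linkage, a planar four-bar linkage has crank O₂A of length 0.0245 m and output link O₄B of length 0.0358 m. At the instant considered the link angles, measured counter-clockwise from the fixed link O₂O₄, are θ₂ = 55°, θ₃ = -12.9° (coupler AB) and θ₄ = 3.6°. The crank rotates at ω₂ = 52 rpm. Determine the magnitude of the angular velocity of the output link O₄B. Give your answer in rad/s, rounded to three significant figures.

12.2

ω₂ = 5.445 rad/s (from 52 rpm).
Differentiating the loop-closure r₂e^{iθ₂}+r₃e^{iθ₃}=r₁+r₄e^{iθ₄} gives r₂ω₂e^{iθ₂}+r₃ω₃e^{iθ₃}=r₄ω₄e^{iθ₄}.
Eliminating the other unknown: ω₄ = r₂ω₂ sin(θ₂−θ₃) / [r₄ sin(θ₄−θ₃)].
Numerator sine = +0.92653; denominator sine = +0.28402.
Result = 0.0245·5.445·(+0.92653) / (0.0358·(+0.28402)) = +12.157 rad/s; magnitude 12.157 rad/s.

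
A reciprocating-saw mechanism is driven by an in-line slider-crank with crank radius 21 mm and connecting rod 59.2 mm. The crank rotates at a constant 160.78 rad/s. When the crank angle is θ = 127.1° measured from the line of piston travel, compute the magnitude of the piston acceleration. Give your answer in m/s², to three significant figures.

ω = 160.8 rad/s
x(θ) = r cosθ + √(L² − r² sin²θ); with ω constant, a = ω²·d²x/dθ².
d²x/dθ² = −r cosθ − r²(cos2θ)/√u − r⁴ sin²2θ/(4u^{3/2}),  u = L² − r² sin²θ = 0.0032241 m².
Substituting r = 0.021 m, L = 0.0592 m, θ = 127.1°: d²x/dθ² = +0.014536 m.
a = ω²·d²x/dθ² = (160.8)²·(+0.014536) = +375.76 m/s²;  |a| = 375.76 m/s².

376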